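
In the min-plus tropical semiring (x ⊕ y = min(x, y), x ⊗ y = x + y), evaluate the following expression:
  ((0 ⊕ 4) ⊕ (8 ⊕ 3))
((0 ⊕ 4) ⊕ (8 ⊕ 3)) = 0

Expand innermost to outermost. Recall ⊕ takes the minimum of its arguments and ⊗ takes their sum. Working out the expression ((0 ⊕ 4) ⊕ (8 ⊕ 3)) gives 0.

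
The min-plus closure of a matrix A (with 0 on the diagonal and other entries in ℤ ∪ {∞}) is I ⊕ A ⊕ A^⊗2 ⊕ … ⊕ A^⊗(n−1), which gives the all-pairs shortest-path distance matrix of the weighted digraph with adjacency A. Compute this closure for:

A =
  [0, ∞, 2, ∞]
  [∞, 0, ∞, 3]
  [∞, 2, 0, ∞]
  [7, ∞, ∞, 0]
Closure =
  [0, 4, 2, 7]
  [10, 0, 12, 3]
  [12, 2, 0, 5]
  [7, 11, 9, 0]

This is the Floyd-Warshall all-pairs shortest-path computation. For each intermediate vertex k = 0, 1, …, 3, update dist[i][j] ← min(dist[i][j], dist[i][k] + dist[k][j]). The final matrix gives, for each (i, j), the minimum total weight of any directed path from i to j (possibly empty when i = j).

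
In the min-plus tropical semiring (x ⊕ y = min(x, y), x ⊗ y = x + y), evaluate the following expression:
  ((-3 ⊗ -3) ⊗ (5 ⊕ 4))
((-3 ⊗ -3) ⊗ (5 ⊕ 4)) = -2

Expand innermost to outermost. Recall ⊕ takes the minimum of its arguments and ⊗ takes their sum. Working out the expression ((-3 ⊗ -3) ⊗ (5 ⊕ 4)) gives -2.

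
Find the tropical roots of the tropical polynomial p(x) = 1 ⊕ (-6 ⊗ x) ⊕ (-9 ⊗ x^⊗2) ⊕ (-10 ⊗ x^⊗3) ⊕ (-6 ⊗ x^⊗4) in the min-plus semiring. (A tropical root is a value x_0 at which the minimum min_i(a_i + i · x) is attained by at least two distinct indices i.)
Roots: {-4, 1, 3, 7}

Each tropical root is a break point of the lower envelope of the lines y = a_i + i · x (there are 5 lines, with slopes 0, 1, ..., 4). Only the lines that attain the minimum somewhere contribute to roots; other lines are dominated. Here the surviving (envelope) indices are i = 4, i = 3, i = 2, i = 1, i = 0.
Intersections between consecutive envelope lines give the roots: for adjacent envelope indices i < j the intersection is x = (a_i − a_j) / (j − i). Reading off the sorted break points: {-4, 1, 3, 7}.
Verification: at each break x_0, at least two indices attain the minimum of min_i(a_i + i · x_0).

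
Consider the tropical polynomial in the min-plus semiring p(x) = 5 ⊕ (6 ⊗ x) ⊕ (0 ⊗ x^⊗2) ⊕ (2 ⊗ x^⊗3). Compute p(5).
p(5) = 5

A tropical monomial a ⊗ x^⊗i evaluates to a + i · x. Evaluating each term at x = 5:
  Term 0 contributes 5 + 0 · 5 = 5
  Term 1 contributes 6 + 1 · 5 = 11
  Term 2 contributes 0 + 2 · 5 = 10
  Term 3 contributes 2 + 3 · 5 = 17
p(5) = ⊕ of these = min[5, 11, 10, 17] = 5.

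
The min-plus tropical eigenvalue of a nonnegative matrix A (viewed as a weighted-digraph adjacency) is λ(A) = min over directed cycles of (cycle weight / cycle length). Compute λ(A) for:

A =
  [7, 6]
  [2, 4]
λ(A) = 4

Enumerate directed cycles and compute their means (weight / length). Sample:
  cycle 0 → 0: weight = 7, length = 1, mean = 7/1 ≈ 7.000
  cycle 1 → 1: weight = 4, length = 1, mean = 4/1 ≈ 4.000
  cycle 0 → 1 → 0: weight = 8, length = 2, mean = 8/2 ≈ 4.000
  cycle 1 → 0 → 1: weight = 8, length = 2, mean = 8/2 ≈ 4.000
Minimum mean = 4.000, attained e.g. along the cycle 1 → 1 with weight 4 and length 1. So λ(A) = 4/1 = 4.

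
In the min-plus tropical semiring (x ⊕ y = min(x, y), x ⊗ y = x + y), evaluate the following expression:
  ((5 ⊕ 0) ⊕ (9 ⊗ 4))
((5 ⊕ 0) ⊕ (9 ⊗ 4)) = 0

Expand innermost to outermost. Recall ⊕ takes the minimum of its arguments and ⊗ takes their sum. Working out the expression ((5 ⊕ 0) ⊕ (9 ⊗ 4)) gives 0.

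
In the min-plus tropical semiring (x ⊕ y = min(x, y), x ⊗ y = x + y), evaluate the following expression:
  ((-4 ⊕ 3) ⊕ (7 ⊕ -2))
((-4 ⊕ 3) ⊕ (7 ⊕ -2)) = -4

Expand innermost to outermost. Recall ⊕ takes the minimum of its arguments and ⊗ takes their sum. Working out the expression ((-4 ⊕ 3) ⊕ (7 ⊕ -2)) gives -4.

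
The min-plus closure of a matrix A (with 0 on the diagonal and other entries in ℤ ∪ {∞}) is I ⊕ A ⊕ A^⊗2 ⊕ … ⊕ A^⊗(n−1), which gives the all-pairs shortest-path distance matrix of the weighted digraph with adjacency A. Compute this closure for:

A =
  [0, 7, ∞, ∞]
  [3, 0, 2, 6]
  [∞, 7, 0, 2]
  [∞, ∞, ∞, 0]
Closure =
  [0, 7, 9, 11]
  [3, 0, 2, 4]
  [10, 7, 0, 2]
  [∞, ∞, ∞, 0]

This is the Floyd-Warshall all-pairs shortest-path computation. For each intermediate vertex k = 0, 1, …, 3, update dist[i][j] ← min(dist[i][j], dist[i][k] + dist[k][j]). The final matrix gives, for each (i, j), the minimum total weight of any directed path from i to j (possibly empty when i = j).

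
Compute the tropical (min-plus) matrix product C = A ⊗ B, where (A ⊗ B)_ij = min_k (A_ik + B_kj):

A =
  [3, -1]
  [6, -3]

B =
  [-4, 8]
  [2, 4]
A ⊗ B =
  [-1, 3]
  [-1, 1]

Apply the min-plus product entry-by-entry:
  C[0][0] = min over k of (A[0][0] + B[0][0] = 3 + -4 = -1, A[0][1] + B[1][0] = -1 + 2 = 1) = -1 (attained at k = 0)
  C[0][1] = min over k of (A[0][0] + B[0][1] = 3 + 8 = 11, A[0][1] + B[1][1] = -1 + 4 = 3) = 3 (attained at k = 1)
  C[1][0] = min over k of (A[1][0] + B[0][0] = 6 + -4 = 2, A[1][1] + B[1][0] = -3 + 2 = -1) = -1 (attained at k = 1)
  C[1][1] = min over k of (A[1][0] + B[0][1] = 6 + 8 = 14, A[1][1] + B[1][1] = -3 + 4 = 1) = 1 (attained at k = 1)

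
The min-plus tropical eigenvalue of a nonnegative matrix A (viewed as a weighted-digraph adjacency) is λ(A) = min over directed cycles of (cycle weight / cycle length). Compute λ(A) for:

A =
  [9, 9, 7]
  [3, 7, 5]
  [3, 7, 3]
λ(A) = 3

Enumerate directed cycles and compute their means (weight / length). Sample:
  cycle 0 → 0: weight = 9, length = 1, mean = 9/1 ≈ 9.000
  cycle 1 → 1: weight = 7, length = 1, mean = 7/1 ≈ 7.000
  cycle 2 → 2: weight = 3, length = 1, mean = 3/1 ≈ 3.000
  cycle 0 → 1 → 0: weight = 12, length = 2, mean = 12/2 ≈ 6.000
  cycle 0 → 2 → 0: weight = 10, length = 2, mean = 10/2 ≈ 5.000
  cycle 1 → 0 → 1: weight = 12, length = 2, mean = 12/2 ≈ 6.000
Minimum mean = 3.000, attained e.g. along the cycle 2 → 2 with weight 3 and length 1. So λ(A) = 3/1 = 3.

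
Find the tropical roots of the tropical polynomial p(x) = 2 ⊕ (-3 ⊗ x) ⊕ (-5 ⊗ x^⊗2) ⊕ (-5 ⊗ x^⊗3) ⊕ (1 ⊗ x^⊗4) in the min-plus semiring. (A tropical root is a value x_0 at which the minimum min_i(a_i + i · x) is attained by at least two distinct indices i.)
Roots: {-6, 0, 2, 5}

Each tropical root is a break point of the lower envelope of the lines y = a_i + i · x (there are 5 lines, with slopes 0, 1, ..., 4). Only the lines that attain the minimum somewhere contribute to roots; other lines are dominated. Here the surviving (envelope) indices are i = 4, i = 3, i = 2, i = 1, i = 0.
Intersections between consecutive envelope lines give the roots: for adjacent envelope indices i < j the intersection is x = (a_i − a_j) / (j − i). Reading off the sorted break points: {-6, 0, 2, 5}.
Verification: at each break x_0, at least two indices attain the minimum of min_i(a_i + i · x_0).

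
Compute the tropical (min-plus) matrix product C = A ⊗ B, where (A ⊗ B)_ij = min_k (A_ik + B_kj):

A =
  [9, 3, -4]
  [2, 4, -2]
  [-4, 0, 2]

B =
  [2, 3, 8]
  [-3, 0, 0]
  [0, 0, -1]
A ⊗ B =
  [-4, -4, -5]
  [-2, -2, -3]
  [-3, -1, 0]

Apply the min-plus product entry-by-entry:
  C[0][0] = min over k of (A[0][0] + B[0][0] = 9 + 2 = 11, A[0][1] + B[1][0] = 3 + -3 = 0, A[0][2] + B[2][0] = -4 + 0 = -4) = -4 (attained at k = 2)
  C[0][1] = min over k of (A[0][0] + B[0][1] = 9 + 3 = 12, A[0][1] + B[1][1] = 3 + 0 = 3, A[0][2] + B[2][1] = -4 + 0 = -4) = -4 (attained at k = 2)
  C[0][2] = min over k of (A[0][0] + B[0][2] = 9 + 8 = 17, A[0][1] + B[1][2] = 3 + 0 = 3, A[0][2] + B[2][2] = -4 + -1 = -5) = -5 (attained at k = 2)
  C[1][0] = min over k of (A[1][0] + B[0][0] = 2 + 2 = 4, A[1][1] + B[1][0] = 4 + -3 = 1, A[1][2] + B[2][0] = -2 + 0 = -2) = -2 (attained at k = 2)
  C[1][1] = min over k of (A[1][0] + B[0][1] = 2 + 3 = 5, A[1][1] + B[1][1] = 4 + 0 = 4, A[1][2] + B[2][1] = -2 + 0 = -2) = -2 (attained at k = 2)
  C[1][2] = min over k of (A[1][0] + B[0][2] = 2 + 8 = 10, A[1][1] + B[1][2] = 4 + 0 = 4, A[1][2] + B[2][2] = -2 + -1 = -3) = -3 (attained at k = 2)
  C[2][0] = min over k of (A[2][0] + B[0][0] = -4 + 2 = -2, A[2][1] + B[1][0] = 0 + -3 = -3, A[2][2] + B[2][0] = 2 + 0 = 2) = -3 (attained at k = 1)
  C[2][1] = min over k of (A[2][0] + B[0][1] = -4 + 3 = -1, A[2][1] + B[1][1] = 0 + 0 = 0, A[2][2] + B[2][1] = 2 + 0 = 2) = -1 (attained at k = 0)
  C[2][2] = min over k of (A[2][0] + B[0][2] = -4 + 8 = 4, A[2][1] + B[1][2] = 0 + 0 = 0, A[2][2] + B[2][2] = 2 + -1 = 1) = 0 (attained at k = 1)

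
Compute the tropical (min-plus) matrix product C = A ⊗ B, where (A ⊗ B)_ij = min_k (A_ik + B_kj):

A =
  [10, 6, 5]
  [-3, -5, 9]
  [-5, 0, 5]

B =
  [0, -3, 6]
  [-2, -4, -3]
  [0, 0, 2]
A ⊗ B =
  [4, 2, 3]
  [-7, -9, -8]
  [-5, -8, -3]

Apply the min-plus product entry-by-entry:
  C[0][0] = min over k of (A[0][0] + B[0][0] = 10 + 0 = 10, A[0][1] + B[1][0] = 6 + -2 = 4, A[0][2] + B[2][0] = 5 + 0 = 5) = 4 (attained at k = 1)
  C[0][1] = min over k of (A[0][0] + B[0][1] = 10 + -3 = 7, A[0][1] + B[1][1] = 6 + -4 = 2, A[0][2] + B[2][1] = 5 + 0 = 5) = 2 (attained at k = 1)
  C[0][2] = min over k of (A[0][0] + B[0][2] = 10 + 6 = 16, A[0][1] + B[1][2] = 6 + -3 = 3, A[0][2] + B[2][2] = 5 + 2 = 7) = 3 (attained at k = 1)
  C[1][0] = min over k of (A[1][0] + B[0][0] = -3 + 0 = -3, A[1][1] + B[1][0] = -5 + -2 = -7, A[1][2] + B[2][0] = 9 + 0 = 9) = -7 (attained at k = 1)
  C[1][1] = min over k of (A[1][0] + B[0][1] = -3 + -3 = -6, A[1][1] + B[1][1] = -5 + -4 = -9, A[1][2] + B[2][1] = 9 + 0 = 9) = -9 (attained at k = 1)
  C[1][2] = min over k of (A[1][0] + B[0][2] = -3 + 6 = 3, A[1][1] + B[1][2] = -5 + -3 = -8, A[1][2] + B[2][2] = 9 + 2 = 11) = -8 (attained at k = 1)
  C[2][0] = min over k of (A[2][0] + B[0][0] = -5 + 0 = -5, A[2][1] + B[1][0] = 0 + -2 = -2, A[2][2] + B[2][0] = 5 + 0 = 5) = -5 (attained at k = 0)
  C[2][1] = min over k of (A[2][0] + B[0][1] = -5 + -3 = -8, A[2][1] + B[1][1] = 0 + -4 = -4, A[2][2] + B[2][1] = 5 + 0 = 5) = -8 (attained at k = 0)
  C[2][2] = min over k of (A[2][0] + B[0][2] = -5 + 6 = 1, A[2][1] + B[1][2] = 0 + -3 = -3, A[2][2] + B[2][2] = 5 + 2 = 7) = -3 (attained at k = 1)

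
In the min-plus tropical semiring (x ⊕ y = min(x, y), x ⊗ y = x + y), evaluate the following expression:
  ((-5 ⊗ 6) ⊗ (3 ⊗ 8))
((-5 ⊗ 6) ⊗ (3 ⊗ 8)) = 12

Expand innermost to outermost. Recall ⊕ takes the minimum of its arguments and ⊗ takes their sum. Working out the expression ((-5 ⊗ 6) ⊗ (3 ⊗ 8)) gives 12.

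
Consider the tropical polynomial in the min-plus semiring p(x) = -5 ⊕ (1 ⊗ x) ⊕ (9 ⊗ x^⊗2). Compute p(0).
p(0) = -5

A tropical monomial a ⊗ x^⊗i evaluates to a + i · x. Evaluating each term at x = 0:
  Term 0 contributes -5 + 0 · 0 = -5
  Term 1 contributes 1 + 1 · 0 = 1
  Term 2 contributes 9 + 2 · 0 = 9
p(0) = ⊕ of these = min[-5, 1, 9] = -5.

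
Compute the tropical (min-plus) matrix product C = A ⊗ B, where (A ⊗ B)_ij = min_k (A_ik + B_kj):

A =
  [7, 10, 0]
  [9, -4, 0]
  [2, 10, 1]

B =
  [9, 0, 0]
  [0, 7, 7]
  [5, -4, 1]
A ⊗ B =
  [5, -4, 1]
  [-4, -4, 1]
  [6, -3, 2]

Apply the min-plus product entry-by-entry:
  C[0][0] = min over k of (A[0][0] + B[0][0] = 7 + 9 = 16, A[0][1] + B[1][0] = 10 + 0 = 10, A[0][2] + B[2][0] = 0 + 5 = 5) = 5 (attained at k = 2)
  C[0][1] = min over k of (A[0][0] + B[0][1] = 7 + 0 = 7, A[0][1] + B[1][1] = 10 + 7 = 17, A[0][2] + B[2][1] = 0 + -4 = -4) = -4 (attained at k = 2)
  C[0][2] = min over k of (A[0][0] + B[0][2] = 7 + 0 = 7, A[0][1] + B[1][2] = 10 + 7 = 17, A[0][2] + B[2][2] = 0 + 1 = 1) = 1 (attained at k = 2)
  C[1][0] = min over k of (A[1][0] + B[0][0] = 9 + 9 = 18, A[1][1] + B[1][0] = -4 + 0 = -4, A[1][2] + B[2][0] = 0 + 5 = 5) = -4 (attained at k = 1)
  C[1][1] = min over k of (A[1][0] + B[0][1] = 9 + 0 = 9, A[1][1] + B[1][1] = -4 + 7 = 3, A[1][2] + B[2][1] = 0 + -4 = -4) = -4 (attained at k = 2)
  C[1][2] = min over k of (A[1][0] + B[0][2] = 9 + 0 = 9, A[1][1] + B[1][2] = -4 + 7 = 3, A[1][2] + B[2][2] = 0 + 1 = 1) = 1 (attained at k = 2)
  C[2][0] = min over k of (A[2][0] + B[0][0] = 2 + 9 = 11, A[2][1] + B[1][0] = 10 + 0 = 10, A[2][2] + B[2][0] = 1 + 5 = 6) = 6 (attained at k = 2)
  C[2][1] = min over k of (A[2][0] + B[0][1] = 2 + 0 = 2, A[2][1] + B[1][1] = 10 + 7 = 17, A[2][2] + B[2][1] = 1 + -4 = -3) = -3 (attained at k = 2)
  C[2][2] = min over k of (A[2][0] + B[0][2] = 2 + 0 = 2, A[2][1] + B[1][2] = 10 + 7 = 17, A[2][2] + B[2][2] = 1 + 1 = 2) = 2 (attained at k = 0)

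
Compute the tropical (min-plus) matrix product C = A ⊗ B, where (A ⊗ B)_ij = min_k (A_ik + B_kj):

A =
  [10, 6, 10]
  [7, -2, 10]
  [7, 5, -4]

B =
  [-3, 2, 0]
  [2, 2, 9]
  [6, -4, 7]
A ⊗ B =
  [7, 6, 10]
  [0, 0, 7]
  [2, -8, 3]

Apply the min-plus product entry-by-entry:
  C[0][0] = min over k of (A[0][0] + B[0][0] = 10 + -3 = 7, A[0][1] + B[1][0] = 6 + 2 = 8, A[0][2] + B[2][0] = 10 + 6 = 16) = 7 (attained at k = 0)
  C[0][1] = min over k of (A[0][0] + B[0][1] = 10 + 2 = 12, A[0][1] + B[1][1] = 6 + 2 = 8, A[0][2] + B[2][1] = 10 + -4 = 6) = 6 (attained at k = 2)
  C[0][2] = min over k of (A[0][0] + B[0][2] = 10 + 0 = 10, A[0][1] + B[1][2] = 6 + 9 = 15, A[0][2] + B[2][2] = 10 + 7 = 17) = 10 (attained at k = 0)
  C[1][0] = min over k of (A[1][0] + B[0][0] = 7 + -3 = 4, A[1][1] + B[1][0] = -2 + 2 = 0, A[1][2] + B[2][0] = 10 + 6 = 16) = 0 (attained at k = 1)
  C[1][1] = min over k of (A[1][0] + B[0][1] = 7 + 2 = 9, A[1][1] + B[1][1] = -2 + 2 = 0, A[1][2] + B[2][1] = 10 + -4 = 6) = 0 (attained at k = 1)
  C[1][2] = min over k of (A[1][0] + B[0][2] = 7 + 0 = 7, A[1][1] + B[1][2] = -2 + 9 = 7, A[1][2] + B[2][2] = 10 + 7 = 17) = 7 (attained at k = 0)
  C[2][0] = min over k of (A[2][0] + B[0][0] = 7 + -3 = 4, A[2][1] + B[1][0] = 5 + 2 = 7, A[2][2] + B[2][0] = -4 + 6 = 2) = 2 (attained at k = 2)
  C[2][1] = min over k of (A[2][0] + B[0][1] = 7 + 2 = 9, A[2][1] + B[1][1] = 5 + 2 = 7, A[2][2] + B[2][1] = -4 + -4 = -8) = -8 (attained at k = 2)
  C[2][2] = min over k of (A[2][0] + B[0][2] = 7 + 0 = 7, A[2][1] + B[1][2] = 5 + 9 = 14, A[2][2] + B[2][2] = -4 + 7 = 3) = 3 (attained at k = 2)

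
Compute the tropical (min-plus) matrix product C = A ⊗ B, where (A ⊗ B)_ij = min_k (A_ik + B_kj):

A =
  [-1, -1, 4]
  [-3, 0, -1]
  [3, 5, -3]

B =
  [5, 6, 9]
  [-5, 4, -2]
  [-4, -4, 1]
A ⊗ B =
  [-6, 0, -3]
  [-5, -5, -2]
  [-7, -7, -2]

Apply the min-plus product entry-by-entry:
  C[0][0] = min over k of (A[0][0] + B[0][0] = -1 + 5 = 4, A[0][1] + B[1][0] = -1 + -5 = -6, A[0][2] + B[2][0] = 4 + -4 = 0) = -6 (attained at k = 1)
  C[0][1] = min over k of (A[0][0] + B[0][1] = -1 + 6 = 5, A[0][1] + B[1][1] = -1 + 4 = 3, A[0][2] + B[2][1] = 4 + -4 = 0) = 0 (attained at k = 2)
  C[0][2] = min over k of (A[0][0] + B[0][2] = -1 + 9 = 8, A[0][1] + B[1][2] = -1 + -2 = -3, A[0][2] + B[2][2] = 4 + 1 = 5) = -3 (attained at k = 1)
  C[1][0] = min over k of (A[1][0] + B[0][0] = -3 + 5 = 2, A[1][1] + B[1][0] = 0 + -5 = -5, A[1][2] + B[2][0] = -1 + -4 = -5) = -5 (attained at k = 1)
  C[1][1] = min over k of (A[1][0] + B[0][1] = -3 + 6 = 3, A[1][1] + B[1][1] = 0 + 4 = 4, A[1][2] + B[2][1] = -1 + -4 = -5) = -5 (attained at k = 2)
  C[1][2] = min over k of (A[1][0] + B[0][2] = -3 + 9 = 6, A[1][1] + B[1][2] = 0 + -2 = -2, A[1][2] + B[2][2] = -1 + 1 = 0) = -2 (attained at k = 1)
  C[2][0] = min over k of (A[2][0] + B[0][0] = 3 + 5 = 8, A[2][1] + B[1][0] = 5 + -5 = 0, A[2][2] + B[2][0] = -3 + -4 = -7) = -7 (attained at k = 2)
  C[2][1] = min over k of (A[2][0] + B[0][1] = 3 + 6 = 9, A[2][1] + B[1][1] = 5 + 4 = 9, A[2][2] + B[2][1] = -3 + -4 = -7) = -7 (attained at k = 2)
  C[2][2] = min over k of (A[2][0] + B[0][2] = 3 + 9 = 12, A[2][1] + B[1][2] = 5 + -2 = 3, A[2][2] + B[2][2] = -3 + 1 = -2) = -2 (attained at k = 2)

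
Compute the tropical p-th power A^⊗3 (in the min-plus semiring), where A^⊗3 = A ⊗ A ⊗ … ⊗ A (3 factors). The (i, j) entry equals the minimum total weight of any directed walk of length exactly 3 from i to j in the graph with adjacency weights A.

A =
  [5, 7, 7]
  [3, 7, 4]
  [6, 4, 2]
A^⊗3 =
  [14, 13, 11]
  [11, 10, 8]
  [9, 8, 6]

Each entry (A^⊗3)_ij equals the minimum over all length-3 walks i = v_0 → v_1 → … → v_3 = j of Σ_t A[v_t][v_{t+1}]. For example, for (i, j) = (0, 2) we minimise over 9 possible intermediate vertex sequences; the minimum is 11, attained along the walk 0 → 2 → 2 → 2.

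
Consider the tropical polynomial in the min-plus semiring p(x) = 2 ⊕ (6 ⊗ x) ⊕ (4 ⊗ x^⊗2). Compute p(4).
p(4) = 2

A tropical monomial a ⊗ x^⊗i evaluates to a + i · x. Evaluating each term at x = 4:
  Term 0 contributes 2 + 0 · 4 = 2
  Term 1 contributes 6 + 1 · 4 = 10
  Term 2 contributes 4 + 2 · 4 = 12
p(4) = ⊕ of these = min[2, 10, 12] = 2.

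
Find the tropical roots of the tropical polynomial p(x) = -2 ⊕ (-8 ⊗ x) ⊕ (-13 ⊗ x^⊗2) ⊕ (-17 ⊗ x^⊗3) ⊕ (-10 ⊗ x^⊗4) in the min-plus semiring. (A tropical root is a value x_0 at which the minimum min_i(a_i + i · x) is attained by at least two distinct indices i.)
Roots: {-7, 4, 5, 6}

Each tropical root is a break point of the lower envelope of the lines y = a_i + i · x (there are 5 lines, with slopes 0, 1, ..., 4). Only the lines that attain the minimum somewhere contribute to roots; other lines are dominated. Here the surviving (envelope) indices are i = 4, i = 3, i = 2, i = 1, i = 0.
Intersections between consecutive envelope lines give the roots: for adjacent envelope indices i < j the intersection is x = (a_i − a_j) / (j − i). Reading off the sorted break points: {-7, 4, 5, 6}.
Verification: at each break x_0, at least two indices attain the minimum of min_i(a_i + i · x_0).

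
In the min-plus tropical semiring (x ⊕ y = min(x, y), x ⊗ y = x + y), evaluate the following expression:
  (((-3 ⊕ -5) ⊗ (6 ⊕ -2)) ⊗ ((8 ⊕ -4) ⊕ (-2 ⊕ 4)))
(((-3 ⊕ -5) ⊗ (6 ⊕ -2)) ⊗ ((8 ⊕ -4) ⊕ (-2 ⊕ 4))) = -11

Expand innermost to outermost. Recall ⊕ takes the minimum of its arguments and ⊗ takes their sum. Working out the expression (((-3 ⊕ -5) ⊗ (6 ⊕ -2)) ⊗ ((8 ⊕ -4) ⊕ (-2 ⊕ 4))) gives -11.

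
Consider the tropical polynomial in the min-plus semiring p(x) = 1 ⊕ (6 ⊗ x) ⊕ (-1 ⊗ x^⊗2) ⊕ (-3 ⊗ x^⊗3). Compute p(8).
p(8) = 1

A tropical monomial a ⊗ x^⊗i evaluates to a + i · x. Evaluating each term at x = 8:
  Term 0 contributes 1 + 0 · 8 = 1
  Term 1 contributes 6 + 1 · 8 = 14
  Term 2 contributes -1 + 2 · 8 = 15
  Term 3 contributes -3 + 3 · 8 = 21
p(8) = ⊕ of these = min[1, 14, 15, 21] = 1.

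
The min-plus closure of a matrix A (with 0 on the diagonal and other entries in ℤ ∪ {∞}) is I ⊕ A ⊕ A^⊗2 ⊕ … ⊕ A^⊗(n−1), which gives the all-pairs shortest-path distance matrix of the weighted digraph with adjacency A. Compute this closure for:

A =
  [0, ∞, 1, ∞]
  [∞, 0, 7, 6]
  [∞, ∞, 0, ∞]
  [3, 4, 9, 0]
Closure =
  [0, ∞, 1, ∞]
  [9, 0, 7, 6]
  [∞, ∞, 0, ∞]
  [3, 4, 4, 0]

This is the Floyd-Warshall all-pairs shortest-path computation. For each intermediate vertex k = 0, 1, …, 3, update dist[i][j] ← min(dist[i][j], dist[i][k] + dist[k][j]). The final matrix gives, for each (i, j), the minimum total weight of any directed path from i to j (possibly empty when i = j).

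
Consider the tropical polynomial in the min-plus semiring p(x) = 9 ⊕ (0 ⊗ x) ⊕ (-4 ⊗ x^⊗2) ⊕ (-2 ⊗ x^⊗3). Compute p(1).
p(1) = -2

A tropical monomial a ⊗ x^⊗i evaluates to a + i · x. Evaluating each term at x = 1:
  Term 0 contributes 9 + 0 · 1 = 9
  Term 1 contributes 0 + 1 · 1 = 1
  Term 2 contributes -4 + 2 · 1 = -2
  Term 3 contributes -2 + 3 · 1 = 1
p(1) = ⊕ of these = min[9, 1, -2, 1] = -2.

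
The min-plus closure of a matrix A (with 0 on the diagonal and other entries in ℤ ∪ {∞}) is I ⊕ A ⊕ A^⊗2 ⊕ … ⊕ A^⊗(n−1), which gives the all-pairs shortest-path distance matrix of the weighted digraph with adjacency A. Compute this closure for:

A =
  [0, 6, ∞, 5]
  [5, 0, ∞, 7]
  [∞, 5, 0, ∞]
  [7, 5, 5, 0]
Closure =
  [0, 6, 10, 5]
  [5, 0, 12, 7]
  [10, 5, 0, 12]
  [7, 5, 5, 0]

This is the Floyd-Warshall all-pairs shortest-path computation. For each intermediate vertex k = 0, 1, …, 3, update dist[i][j] ← min(dist[i][j], dist[i][k] + dist[k][j]). The final matrix gives, for each (i, j), the minimum total weight of any directed path from i to j (possibly empty when i = j).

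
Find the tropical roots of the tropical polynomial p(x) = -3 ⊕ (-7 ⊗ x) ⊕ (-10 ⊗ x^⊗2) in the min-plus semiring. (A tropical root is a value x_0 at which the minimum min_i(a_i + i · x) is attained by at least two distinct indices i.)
Roots: {3, 4}

Each tropical root is a break point of the lower envelope of the lines y = a_i + i · x (there are 3 lines, with slopes 0, 1, ..., 2). Only the lines that attain the minimum somewhere contribute to roots; other lines are dominated. Here the surviving (envelope) indices are i = 2, i = 1, i = 0.
Intersections between consecutive envelope lines give the roots: for adjacent envelope indices i < j the intersection is x = (a_i − a_j) / (j − i). Reading off the sorted break points: {3, 4}.
Verification: at each break x_0, at least two indices attain the minimum of min_i(a_i + i · x_0).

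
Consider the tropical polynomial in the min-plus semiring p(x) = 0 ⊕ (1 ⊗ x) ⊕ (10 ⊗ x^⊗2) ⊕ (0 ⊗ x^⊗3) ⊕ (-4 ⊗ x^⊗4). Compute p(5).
p(5) = 0

A tropical monomial a ⊗ x^⊗i evaluates to a + i · x. Evaluating each term at x = 5:
  Term 0 contributes 0 + 0 · 5 = 0
  Term 1 contributes 1 + 1 · 5 = 6
  Term 2 contributes 10 + 2 · 5 = 20
  Term 3 contributes 0 + 3 · 5 = 15
  Term 4 contributes -4 + 4 · 5 = 16
p(5) = ⊕ of these = min[0, 6, 20, 15, 16] = 0.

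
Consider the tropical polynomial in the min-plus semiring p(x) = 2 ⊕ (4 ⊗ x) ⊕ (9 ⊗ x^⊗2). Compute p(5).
p(5) = 2

A tropical monomial a ⊗ x^⊗i evaluates to a + i · x. Evaluating each term at x = 5:
  Term 0 contributes 2 + 0 · 5 = 2
  Term 1 contributes 4 + 1 · 5 = 9
  Term 2 contributes 9 + 2 · 5 = 19
p(5) = ⊕ of these = min[2, 9, 19] = 2.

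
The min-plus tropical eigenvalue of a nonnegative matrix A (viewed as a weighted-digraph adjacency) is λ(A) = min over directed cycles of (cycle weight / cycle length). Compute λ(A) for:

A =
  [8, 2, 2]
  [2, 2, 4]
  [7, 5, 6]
λ(A) = 2

Enumerate directed cycles and compute their means (weight / length). Sample:
  cycle 0 → 0: weight = 8, length = 1, mean = 8/1 ≈ 8.000
  cycle 1 → 1: weight = 2, length = 1, mean = 2/1 ≈ 2.000
  cycle 2 → 2: weight = 6, length = 1, mean = 6/1 ≈ 6.000
  cycle 0 → 1 → 0: weight = 4, length = 2, mean = 4/2 ≈ 2.000
  cycle 0 → 2 → 0: weight = 9, length = 2, mean = 9/2 ≈ 4.500
  cycle 1 → 0 → 1: weight = 4, length = 2, mean = 4/2 ≈ 2.000
Minimum mean = 2.000, attained e.g. along the cycle 1 → 1 with weight 2 and length 1. So λ(A) = 2/1 = 2.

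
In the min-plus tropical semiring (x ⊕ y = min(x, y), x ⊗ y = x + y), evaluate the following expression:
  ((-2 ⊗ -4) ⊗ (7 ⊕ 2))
((-2 ⊗ -4) ⊗ (7 ⊕ 2)) = -4

Expand innermost to outermost. Recall ⊕ takes the minimum of its arguments and ⊗ takes their sum. Working out the expression ((-2 ⊗ -4) ⊗ (7 ⊕ 2)) gives -4.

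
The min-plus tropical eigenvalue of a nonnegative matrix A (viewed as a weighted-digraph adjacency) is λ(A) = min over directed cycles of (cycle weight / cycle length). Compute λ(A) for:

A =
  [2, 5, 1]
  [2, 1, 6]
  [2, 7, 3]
λ(A) = 1

Enumerate directed cycles and compute their means (weight / length). Sample:
  cycle 0 → 0: weight = 2, length = 1, mean = 2/1 ≈ 2.000
  cycle 1 → 1: weight = 1, length = 1, mean = 1/1 ≈ 1.000
  cycle 2 → 2: weight = 3, length = 1, mean = 3/1 ≈ 3.000
  cycle 0 → 1 → 0: weight = 7, length = 2, mean = 7/2 ≈ 3.500
  cycle 0 → 2 → 0: weight = 3, length = 2, mean = 3/2 ≈ 1.500
  cycle 1 → 0 → 1: weight = 7, length = 2, mean = 7/2 ≈ 3.500
Minimum mean = 1.000, attained e.g. along the cycle 1 → 1 with weight 1 and length 1. So λ(A) = 1/1 = 1.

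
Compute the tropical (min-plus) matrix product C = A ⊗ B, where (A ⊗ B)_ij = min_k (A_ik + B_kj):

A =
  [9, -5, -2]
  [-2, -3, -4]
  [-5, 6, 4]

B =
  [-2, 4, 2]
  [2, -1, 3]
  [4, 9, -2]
A ⊗ B =
  [-3, -6, -4]
  [-4, -4, -6]
  [-7, -1, -3]

Apply the min-plus product entry-by-entry:
  C[0][0] = min over k of (A[0][0] + B[0][0] = 9 + -2 = 7, A[0][1] + B[1][0] = -5 + 2 = -3, A[0][2] + B[2][0] = -2 + 4 = 2) = -3 (attained at k = 1)
  C[0][1] = min over k of (A[0][0] + B[0][1] = 9 + 4 = 13, A[0][1] + B[1][1] = -5 + -1 = -6, A[0][2] + B[2][1] = -2 + 9 = 7) = -6 (attained at k = 1)
  C[0][2] = min over k of (A[0][0] + B[0][2] = 9 + 2 = 11, A[0][1] + B[1][2] = -5 + 3 = -2, A[0][2] + B[2][2] = -2 + -2 = -4) = -4 (attained at k = 2)
  C[1][0] = min over k of (A[1][0] + B[0][0] = -2 + -2 = -4, A[1][1] + B[1][0] = -3 + 2 = -1, A[1][2] + B[2][0] = -4 + 4 = 0) = -4 (attained at k = 0)
  C[1][1] = min over k of (A[1][0] + B[0][1] = -2 + 4 = 2, A[1][1] + B[1][1] = -3 + -1 = -4, A[1][2] + B[2][1] = -4 + 9 = 5) = -4 (attained at k = 1)
  C[1][2] = min over k of (A[1][0] + B[0][2] = -2 + 2 = 0, A[1][1] + B[1][2] = -3 + 3 = 0, A[1][2] + B[2][2] = -4 + -2 = -6) = -6 (attained at k = 2)
  C[2][0] = min over k of (A[2][0] + B[0][0] = -5 + -2 = -7, A[2][1] + B[1][0] = 6 + 2 = 8, A[2][2] + B[2][0] = 4 + 4 = 8) = -7 (attained at k = 0)
  C[2][1] = min over k of (A[2][0] + B[0][1] = -5 + 4 = -1, A[2][1] + B[1][1] = 6 + -1 = 5, A[2][2] + B[2][1] = 4 + 9 = 13) = -1 (attained at k = 0)
  C[2][2] = min over k of (A[2][0] + B[0][2] = -5 + 2 = -3, A[2][1] + B[1][2] = 6 + 3 = 9, A[2][2] + B[2][2] = 4 + -2 = 2) = -3 (attained at k = 0)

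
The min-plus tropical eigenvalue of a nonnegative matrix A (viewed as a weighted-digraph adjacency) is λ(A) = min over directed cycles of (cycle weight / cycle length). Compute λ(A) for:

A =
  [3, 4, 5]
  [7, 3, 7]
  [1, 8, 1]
λ(A) = 1

Enumerate directed cycles and compute their means (weight / length). Sample:
  cycle 0 → 0: weight = 3, length = 1, mean = 3/1 ≈ 3.000
  cycle 1 → 1: weight = 3, length = 1, mean = 3/1 ≈ 3.000
  cycle 2 → 2: weight = 1, length = 1, mean = 1/1 ≈ 1.000
  cycle 0 → 1 → 0: weight = 11, length = 2, mean = 11/2 ≈ 5.500
  cycle 0 → 2 → 0: weight = 6, length = 2, mean = 6/2 ≈ 3.000
  cycle 1 → 0 → 1: weight = 11, length = 2, mean = 11/2 ≈ 5.500
Minimum mean = 1.000, attained e.g. along the cycle 2 → 2 with weight 1 and length 1. So λ(A) = 1/1 = 1.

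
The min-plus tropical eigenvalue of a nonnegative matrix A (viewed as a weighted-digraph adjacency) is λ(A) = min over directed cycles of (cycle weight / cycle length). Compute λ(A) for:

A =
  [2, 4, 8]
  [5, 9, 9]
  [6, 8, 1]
λ(A) = 1

Enumerate directed cycles and compute their means (weight / length). Sample:
  cycle 0 → 0: weight = 2, length = 1, mean = 2/1 ≈ 2.000
  cycle 1 → 1: weight = 9, length = 1, mean = 9/1 ≈ 9.000
  cycle 2 → 2: weight = 1, length = 1, mean = 1/1 ≈ 1.000
  cycle 0 → 1 → 0: weight = 9, length = 2, mean = 9/2 ≈ 4.500
  cycle 0 → 2 → 0: weight = 14, length = 2, mean = 14/2 ≈ 7.000
  cycle 1 → 0 → 1: weight = 9, length = 2, mean = 9/2 ≈ 4.500
Minimum mean = 1.000, attained e.g. along the cycle 2 → 2 with weight 1 and length 1. So λ(A) = 1/1 = 1.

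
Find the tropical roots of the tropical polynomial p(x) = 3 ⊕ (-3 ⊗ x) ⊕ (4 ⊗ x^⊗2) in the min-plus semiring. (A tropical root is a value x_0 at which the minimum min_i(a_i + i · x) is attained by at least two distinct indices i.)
Roots: {-7, 6}

Each tropical root is a break point of the lower envelope of the lines y = a_i + i · x (there are 3 lines, with slopes 0, 1, ..., 2). Only the lines that attain the minimum somewhere contribute to roots; other lines are dominated. Here the surviving (envelope) indices are i = 2, i = 1, i = 0.
Intersections between consecutive envelope lines give the roots: for adjacent envelope indices i < j the intersection is x = (a_i − a_j) / (j − i). Reading off the sorted break points: {-7, 6}.
Verification: at each break x_0, at least two indices attain the minimum of min_i(a_i + i · x_0).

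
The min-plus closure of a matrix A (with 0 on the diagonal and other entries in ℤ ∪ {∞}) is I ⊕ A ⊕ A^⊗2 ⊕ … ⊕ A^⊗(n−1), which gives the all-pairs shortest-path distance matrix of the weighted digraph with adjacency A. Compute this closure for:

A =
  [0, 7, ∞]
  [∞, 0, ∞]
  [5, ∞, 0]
Closure =
  [0, 7, ∞]
  [∞, 0, ∞]
  [5, 12, 0]

This is the Floyd-Warshall all-pairs shortest-path computation. For each intermediate vertex k = 0, 1, …, 2, update dist[i][j] ← min(dist[i][j], dist[i][k] + dist[k][j]). The final matrix gives, for each (i, j), the minimum total weight of any directed path from i to j (possibly empty when i = j).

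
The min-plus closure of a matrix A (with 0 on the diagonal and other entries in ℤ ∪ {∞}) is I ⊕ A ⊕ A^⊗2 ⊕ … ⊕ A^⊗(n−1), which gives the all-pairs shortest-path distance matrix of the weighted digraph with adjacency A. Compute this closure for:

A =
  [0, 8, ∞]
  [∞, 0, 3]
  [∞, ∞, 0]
Closure =
  [0, 8, 11]
  [∞, 0, 3]
  [∞, ∞, 0]

This is the Floyd-Warshall all-pairs shortest-path computation. For each intermediate vertex k = 0, 1, …, 2, update dist[i][j] ← min(dist[i][j], dist[i][k] + dist[k][j]). The final matrix gives, for each (i, j), the minimum total weight of any directed path from i to j (possibly empty when i = j).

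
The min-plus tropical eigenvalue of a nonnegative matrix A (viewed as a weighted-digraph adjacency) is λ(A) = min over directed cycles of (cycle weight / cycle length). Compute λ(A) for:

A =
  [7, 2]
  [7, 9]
λ(A) = 9/2

Enumerate directed cycles and compute their means (weight / length). Sample:
  cycle 0 → 0: weight = 7, length = 1, mean = 7/1 ≈ 7.000
  cycle 1 → 1: weight = 9, length = 1, mean = 9/1 ≈ 9.000
  cycle 0 → 1 → 0: weight = 9, length = 2, mean = 9/2 ≈ 4.500
  cycle 1 → 0 → 1: weight = 9, length = 2, mean = 9/2 ≈ 4.500
Minimum mean = 4.500, attained e.g. along the cycle 0 → 1 → 0 with weight 9 and length 2. So λ(A) = 9/2 = 9/2.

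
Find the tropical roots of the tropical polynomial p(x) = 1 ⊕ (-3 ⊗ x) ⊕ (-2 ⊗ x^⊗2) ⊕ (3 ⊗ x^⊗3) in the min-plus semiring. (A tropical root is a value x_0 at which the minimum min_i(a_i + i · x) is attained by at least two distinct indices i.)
Roots: {-5, -1, 4}

Each tropical root is a break point of the lower envelope of the lines y = a_i + i · x (there are 4 lines, with slopes 0, 1, ..., 3). Only the lines that attain the minimum somewhere contribute to roots; other lines are dominated. Here the surviving (envelope) indices are i = 3, i = 2, i = 1, i = 0.
Intersections between consecutive envelope lines give the roots: for adjacent envelope indices i < j the intersection is x = (a_i − a_j) / (j − i). Reading off the sorted break points: {-5, -1, 4}.
Verification: at each break x_0, at least two indices attain the minimum of min_i(a_i + i · x_0).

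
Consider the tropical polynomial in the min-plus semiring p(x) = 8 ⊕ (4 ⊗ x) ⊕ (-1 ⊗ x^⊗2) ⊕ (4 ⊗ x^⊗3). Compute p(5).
p(5) = 8

A tropical monomial a ⊗ x^⊗i evaluates to a + i · x. Evaluating each term at x = 5:
  Term 0 contributes 8 + 0 · 5 = 8
  Term 1 contributes 4 + 1 · 5 = 9
  Term 2 contributes -1 + 2 · 5 = 9
  Term 3 contributes 4 + 3 · 5 = 19
p(5) = ⊕ of these = min[8, 9, 9, 19] = 8.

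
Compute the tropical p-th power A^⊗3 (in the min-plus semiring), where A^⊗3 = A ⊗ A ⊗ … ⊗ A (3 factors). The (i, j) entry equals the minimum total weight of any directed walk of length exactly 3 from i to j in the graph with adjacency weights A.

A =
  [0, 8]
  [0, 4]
A^⊗3 =
  [0, 8]
  [0, 8]

Each entry (A^⊗3)_ij equals the minimum over all length-3 walks i = v_0 → v_1 → … → v_3 = j of Σ_t A[v_t][v_{t+1}]. For example, for (i, j) = (0, 1) we minimise over 4 possible intermediate vertex sequences; the minimum is 8, attained along the walk 0 → 0 → 0 → 1.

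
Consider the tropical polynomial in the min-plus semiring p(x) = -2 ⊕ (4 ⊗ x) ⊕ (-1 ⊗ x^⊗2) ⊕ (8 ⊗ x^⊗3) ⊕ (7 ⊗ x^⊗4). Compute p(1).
p(1) = -2

A tropical monomial a ⊗ x^⊗i evaluates to a + i · x. Evaluating each term at x = 1:
  Term 0 contributes -2 + 0 · 1 = -2
  Term 1 contributes 4 + 1 · 1 = 5
  Term 2 contributes -1 + 2 · 1 = 1
  Term 3 contributes 8 + 3 · 1 = 11
  Term 4 contributes 7 + 4 · 1 = 11
p(1) = ⊕ of these = min[-2, 5, 1, 11, 11] = -2.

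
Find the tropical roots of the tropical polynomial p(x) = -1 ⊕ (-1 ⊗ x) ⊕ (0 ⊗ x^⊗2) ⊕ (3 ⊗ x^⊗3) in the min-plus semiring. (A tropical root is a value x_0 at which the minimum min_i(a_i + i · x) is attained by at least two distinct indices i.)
Roots: {-3, -1, 0}

Each tropical root is a break point of the lower envelope of the lines y = a_i + i · x (there are 4 lines, with slopes 0, 1, ..., 3). Only the lines that attain the minimum somewhere contribute to roots; other lines are dominated. Here the surviving (envelope) indices are i = 3, i = 2, i = 1, i = 0.
Intersections between consecutive envelope lines give the roots: for adjacent envelope indices i < j the intersection is x = (a_i − a_j) / (j − i). Reading off the sorted break points: {-3, -1, 0}.
Verification: at each break x_0, at least two indices attain the minimum of min_i(a_i + i · x_0).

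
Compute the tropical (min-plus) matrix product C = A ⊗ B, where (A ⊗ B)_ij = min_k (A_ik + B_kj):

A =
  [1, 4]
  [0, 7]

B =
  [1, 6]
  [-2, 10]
A ⊗ B =
  [2, 7]
  [1, 6]

Apply the min-plus product entry-by-entry:
  C[0][0] = min over k of (A[0][0] + B[0][0] = 1 + 1 = 2, A[0][1] + B[1][0] = 4 + -2 = 2) = 2 (attained at k = 0)
  C[0][1] = min over k of (A[0][0] + B[0][1] = 1 + 6 = 7, A[0][1] + B[1][1] = 4 + 10 = 14) = 7 (attained at k = 0)
  C[1][0] = min over k of (A[1][0] + B[0][0] = 0 + 1 = 1, A[1][1] + B[1][0] = 7 + -2 = 5) = 1 (attained at k = 0)
  C[1][1] = min over k of (A[1][0] + B[0][1] = 0 + 6 = 6, A[1][1] + B[1][1] = 7 + 10 = 17) = 6 (attained at k = 0)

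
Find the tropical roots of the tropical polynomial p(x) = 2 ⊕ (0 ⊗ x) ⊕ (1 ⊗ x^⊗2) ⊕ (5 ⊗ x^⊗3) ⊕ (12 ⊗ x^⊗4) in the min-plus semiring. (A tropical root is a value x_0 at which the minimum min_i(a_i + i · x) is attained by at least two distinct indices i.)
Roots: {-7, -4, -1, 2}

Each tropical root is a break point of the lower envelope of the lines y = a_i + i · x (there are 5 lines, with slopes 0, 1, ..., 4). Only the lines that attain the minimum somewhere contribute to roots; other lines are dominated. Here the surviving (envelope) indices are i = 4, i = 3, i = 2, i = 1, i = 0.
Intersections between consecutive envelope lines give the roots: for adjacent envelope indices i < j the intersection is x = (a_i − a_j) / (j − i). Reading off the sorted break points: {-7, -4, -1, 2}.
Verification: at each break x_0, at least two indices attain the minimum of min_i(a_i + i · x_0).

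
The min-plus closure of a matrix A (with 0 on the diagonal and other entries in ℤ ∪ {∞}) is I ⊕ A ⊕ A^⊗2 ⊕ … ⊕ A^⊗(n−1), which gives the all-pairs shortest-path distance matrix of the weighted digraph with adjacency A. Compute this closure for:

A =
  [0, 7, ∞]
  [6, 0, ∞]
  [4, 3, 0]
Closure =
  [0, 7, ∞]
  [6, 0, ∞]
  [4, 3, 0]

This is the Floyd-Warshall all-pairs shortest-path computation. For each intermediate vertex k = 0, 1, …, 2, update dist[i][j] ← min(dist[i][j], dist[i][k] + dist[k][j]). The final matrix gives, for each (i, j), the minimum total weight of any directed path from i to j (possibly empty when i = j).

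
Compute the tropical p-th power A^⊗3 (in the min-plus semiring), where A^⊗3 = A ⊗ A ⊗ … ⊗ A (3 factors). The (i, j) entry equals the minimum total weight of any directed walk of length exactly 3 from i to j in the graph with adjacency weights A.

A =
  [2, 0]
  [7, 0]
A^⊗3 =
  [6, 0]
  [7, 0]

Each entry (A^⊗3)_ij equals the minimum over all length-3 walks i = v_0 → v_1 → … → v_3 = j of Σ_t A[v_t][v_{t+1}]. For example, for (i, j) = (0, 1) we minimise over 4 possible intermediate vertex sequences; the minimum is 0, attained along the walk 0 → 1 → 1 → 1.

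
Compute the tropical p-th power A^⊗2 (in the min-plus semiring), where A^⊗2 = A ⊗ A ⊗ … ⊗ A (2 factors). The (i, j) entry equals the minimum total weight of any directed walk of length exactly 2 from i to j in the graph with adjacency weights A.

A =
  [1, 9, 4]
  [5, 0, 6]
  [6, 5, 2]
A^⊗2 =
  [2, 9, 5]
  [5, 0, 6]
  [7, 5, 4]

Each entry (A^⊗2)_ij equals the minimum over all length-2 walks i = v_0 → v_1 → … → v_2 = j of Σ_t A[v_t][v_{t+1}]. For example, for (i, j) = (0, 2) we minimise over 3 possible intermediate vertex sequences; the minimum is 5, attained along the walk 0 → 0 → 2.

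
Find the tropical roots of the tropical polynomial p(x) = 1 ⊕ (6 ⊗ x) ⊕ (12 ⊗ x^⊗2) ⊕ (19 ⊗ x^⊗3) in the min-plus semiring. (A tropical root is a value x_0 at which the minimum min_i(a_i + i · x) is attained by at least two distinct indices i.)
Roots: {-7, -6, -5}

Each tropical root is a break point of the lower envelope of the lines y = a_i + i · x (there are 4 lines, with slopes 0, 1, ..., 3). Only the lines that attain the minimum somewhere contribute to roots; other lines are dominated. Here the surviving (envelope) indices are i = 3, i = 2, i = 1, i = 0.
Intersections between consecutive envelope lines give the roots: for adjacent envelope indices i < j the intersection is x = (a_i − a_j) / (j − i). Reading off the sorted break points: {-7, -6, -5}.
Verification: at each break x_0, at least two indices attain the minimum of min_i(a_i + i · x_0).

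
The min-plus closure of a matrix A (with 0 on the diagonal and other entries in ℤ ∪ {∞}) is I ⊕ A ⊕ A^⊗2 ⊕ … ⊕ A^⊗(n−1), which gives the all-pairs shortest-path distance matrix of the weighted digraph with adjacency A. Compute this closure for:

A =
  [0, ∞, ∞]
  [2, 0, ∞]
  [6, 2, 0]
Closure =
  [0, ∞, ∞]
  [2, 0, ∞]
  [4, 2, 0]

This is the Floyd-Warshall all-pairs shortest-path computation. For each intermediate vertex k = 0, 1, …, 2, update dist[i][j] ← min(dist[i][j], dist[i][k] + dist[k][j]). The final matrix gives, for each (i, j), the minimum total weight of any directed path from i to j (possibly empty when i = j).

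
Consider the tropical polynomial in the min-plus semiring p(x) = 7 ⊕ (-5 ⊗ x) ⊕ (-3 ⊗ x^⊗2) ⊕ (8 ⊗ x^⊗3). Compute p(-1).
p(-1) = -6

A tropical monomial a ⊗ x^⊗i evaluates to a + i · x. Evaluating each term at x = -1:
  Term 0 contributes 7 + 0 · -1 = 7
  Term 1 contributes -5 + 1 · -1 = -6
  Term 2 contributes -3 + 2 · -1 = -5
  Term 3 contributes 8 + 3 · -1 = 5
p(-1) = ⊕ of these = min[7, -6, -5, 5] = -6.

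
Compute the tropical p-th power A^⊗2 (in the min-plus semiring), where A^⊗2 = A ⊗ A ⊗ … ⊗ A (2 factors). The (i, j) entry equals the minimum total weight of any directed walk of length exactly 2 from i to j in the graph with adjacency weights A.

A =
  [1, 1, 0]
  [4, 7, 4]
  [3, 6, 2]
A^⊗2 =
  [2, 2, 1]
  [5, 5, 4]
  [4, 4, 3]

Each entry (A^⊗2)_ij equals the minimum over all length-2 walks i = v_0 → v_1 → … → v_2 = j of Σ_t A[v_t][v_{t+1}]. For example, for (i, j) = (0, 2) we minimise over 3 possible intermediate vertex sequences; the minimum is 1, attained along the walk 0 → 0 → 2.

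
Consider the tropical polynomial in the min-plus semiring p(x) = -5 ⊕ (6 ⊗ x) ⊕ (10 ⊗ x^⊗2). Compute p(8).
p(8) = -5

A tropical monomial a ⊗ x^⊗i evaluates to a + i · x. Evaluating each term at x = 8:
  Term 0 contributes -5 + 0 · 8 = -5
  Term 1 contributes 6 + 1 · 8 = 14
  Term 2 contributes 10 + 2 · 8 = 26
p(8) = ⊕ of these = min[-5, 14, 26] = -5.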